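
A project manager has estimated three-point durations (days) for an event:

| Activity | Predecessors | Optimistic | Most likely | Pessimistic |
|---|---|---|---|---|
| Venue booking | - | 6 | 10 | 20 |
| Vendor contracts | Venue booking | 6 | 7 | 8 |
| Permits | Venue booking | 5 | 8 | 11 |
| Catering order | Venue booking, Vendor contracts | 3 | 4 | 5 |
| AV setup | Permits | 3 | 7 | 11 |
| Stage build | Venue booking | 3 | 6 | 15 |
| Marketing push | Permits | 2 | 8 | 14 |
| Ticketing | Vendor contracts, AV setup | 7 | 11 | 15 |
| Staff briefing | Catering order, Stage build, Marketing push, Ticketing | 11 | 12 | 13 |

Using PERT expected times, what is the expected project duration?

49 days

te_Venue booking = (6 + 4·10 + 20)/6 = 66/6 = 11
te_Vendor contracts = (6 + 4·7 + 8)/6 = 42/6 = 7
te_Permits = (5 + 4·8 + 11)/6 = 48/6 = 8
te_Catering order = (3 + 4·4 + 5)/6 = 24/6 = 4
te_AV setup = (3 + 4·7 + 11)/6 = 42/6 = 7
te_Stage build = (3 + 4·6 + 15)/6 = 42/6 = 7
te_Marketing push = (2 + 4·8 + 14)/6 = 48/6 = 8
te_Ticketing = (7 + 4·11 + 15)/6 = 66/6 = 11
te_Staff briefing = (11 + 4·12 + 13)/6 = 72/6 = 12

Forward pass:
ES_Venue booking = 0; EF_Venue booking = 11
ES_Vendor contracts = 11; EF_Vendor contracts = 11+7 = 18
ES_Permits = 11; EF_Permits = 11+8 = 19
ES_Catering order = max(EF_Venue booking=11, EF_Vendor contracts=18) = 18; EF_Catering order = 18+4 = 22
ES_AV setup = 19; EF_AV setup = 19+7 = 26
ES_Stage build = 11; EF_Stage build = 11+7 = 18
ES_Marketing push = 19; EF_Marketing push = 19+8 = 27
ES_Ticketing = max(EF_Vendor contracts=18, EF_AV setup=26) = 26; EF_Ticketing = 26+11 = 37
ES_Staff briefing = max(EF_Catering order=22, EF_Stage build=18, EF_Marketing push=27, EF_Ticketing=37) = 37; EF_Staff briefing = 37+12 = 49
Expected project duration μ = 49 days. Critical path: Venue booking → Permits → AV setup → Ticketing → Staff briefing.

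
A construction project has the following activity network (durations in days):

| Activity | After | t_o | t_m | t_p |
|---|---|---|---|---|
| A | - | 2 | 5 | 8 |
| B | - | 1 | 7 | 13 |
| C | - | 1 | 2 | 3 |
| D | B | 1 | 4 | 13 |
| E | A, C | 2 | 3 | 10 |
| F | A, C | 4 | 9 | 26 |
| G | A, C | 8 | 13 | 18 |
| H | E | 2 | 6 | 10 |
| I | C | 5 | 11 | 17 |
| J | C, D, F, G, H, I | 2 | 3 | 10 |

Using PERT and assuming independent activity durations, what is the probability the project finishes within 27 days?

0.983

te_A = (2 + 4·5 + 8)/6 = 30/6 = 5; σ²_A = ((8−2)/6)² = 1.000
te_B = (1 + 4·7 + 13)/6 = 42/6 = 7; σ²_B = ((13−1)/6)² = 4.000
te_C = (1 + 4·2 + 3)/6 = 12/6 = 2; σ²_C = ((3−1)/6)² = 0.111
te_D = (1 + 4·4 + 13)/6 = 30/6 = 5; σ²_D = ((13−1)/6)² = 4.000
te_E = (2 + 4·3 + 10)/6 = 24/6 = 4; σ²_E = ((10−2)/6)² = 1.778
te_F = (4 + 4·9 + 26)/6 = 66/6 = 11; σ²_F = ((26−4)/6)² = 13.444
te_G = (8 + 4·13 + 18)/6 = 78/6 = 13; σ²_G = ((18−8)/6)² = 2.778
te_H = (2 + 4·6 + 10)/6 = 36/6 = 6; σ²_H = ((10−2)/6)² = 1.778
te_I = (5 + 4·11 + 17)/6 = 66/6 = 11; σ²_I = ((17−5)/6)² = 4.000
te_J = (2 + 4·3 + 10)/6 = 24/6 = 4; σ²_J = ((10−2)/6)² = 1.778

Forward pass:
ES_A = 0; EF_A = 5
ES_B = 0; EF_B = 7
ES_C = 0; EF_C = 2
ES_D = 7; EF_D = 7+5 = 12
ES_E = max(EF_A=5, EF_C=2) = 5; EF_E = 5+4 = 9
ES_F = max(EF_A=5, EF_C=2) = 5; EF_F = 5+11 = 16
ES_G = max(EF_A=5, EF_C=2) = 5; EF_G = 5+13 = 18
ES_H = 9; EF_H = 9+6 = 15
ES_I = 2; EF_I = 2+11 = 13
ES_J = max(EF_C=2, EF_D=12, EF_F=16, EF_G=18, EF_H=15, EF_I=13) = 18; EF_J = 18+4 = 22
Expected project duration μ = 22 days. Critical path: A → G → J.

Variance along critical path = 1.000 + 2.778 + 1.778 = 5.556; σ = √5.556 = 2.357 days.
Z = (27 − 22) / 2.357 = 2.121
P(T ≤ 27) = Φ(2.121) ≈ 0.983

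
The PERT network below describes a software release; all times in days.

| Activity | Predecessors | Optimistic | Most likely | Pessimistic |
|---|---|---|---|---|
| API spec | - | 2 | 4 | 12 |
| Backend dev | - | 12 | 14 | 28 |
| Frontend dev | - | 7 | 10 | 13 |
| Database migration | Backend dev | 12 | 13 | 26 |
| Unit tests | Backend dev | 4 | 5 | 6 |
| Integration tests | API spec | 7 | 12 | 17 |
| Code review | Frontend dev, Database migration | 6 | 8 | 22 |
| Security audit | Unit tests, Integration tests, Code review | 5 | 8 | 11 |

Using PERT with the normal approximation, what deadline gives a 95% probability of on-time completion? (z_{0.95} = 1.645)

te_API spec = (2 + 4·4 + 12)/6 = 30/6 = 5; σ²_API spec = ((12−2)/6)² = 2.778
te_Backend dev = (12 + 4·14 + 28)/6 = 96/6 = 16; σ²_Backend dev = ((28−12)/6)² = 7.111
te_Frontend dev = (7 + 4·10 + 13)/6 = 60/6 = 10; σ²_Frontend dev = ((13−7)/6)² = 1.000
te_Database migration = (12 + 4·13 + 26)/6 = 90/6 = 15; σ²_Database migration = ((26−12)/6)² = 5.444
te_Unit tests = (4 + 4·5 + 6)/6 = 30/6 = 5; σ²_Unit tests = ((6−4)/6)² = 0.111
te_Integration tests = (7 + 4·12 + 17)/6 = 72/6 = 12; σ²_Integration tests = ((17−7)/6)² = 2.778
te_Code review = (6 + 4·8 + 22)/6 = 60/6 = 10; σ²_Code review = ((22−6)/6)² = 7.111
te_Security audit = (5 + 4·8 + 11)/6 = 48/6 = 8; σ²_Security audit = ((11−5)/6)² = 1.000

Forward pass:
ES_API spec = 0; EF_API spec = 5
ES_Backend dev = 0; EF_Backend dev = 16
ES_Frontend dev = 0; EF_Frontend dev = 10
ES_Database migration = 16; EF_Database migration = 16+15 = 31
ES_Unit tests = 16; EF_Unit tests = 16+5 = 21
ES_Integration tests = 5; EF_Integration tests = 5+12 = 17
ES_Code review = max(EF_Frontend dev=10, EF_Database migration=31) = 31; EF_Code review = 31+10 = 41
ES_Security audit = max(EF_Unit tests=21, EF_Integration tests=17, EF_Code review=41) = 41; EF_Security audit = 41+8 = 49
Expected project duration μ = 49 days. Critical path: Backend dev → Database migration → Code review → Security audit.

Variance along critical path = 7.111 + 5.444 + 7.111 + 1.000 = 20.667; σ = 4.546 days.
D = μ + z·σ = 49 + 1.645·4.546 = 56.5 days

56.5 days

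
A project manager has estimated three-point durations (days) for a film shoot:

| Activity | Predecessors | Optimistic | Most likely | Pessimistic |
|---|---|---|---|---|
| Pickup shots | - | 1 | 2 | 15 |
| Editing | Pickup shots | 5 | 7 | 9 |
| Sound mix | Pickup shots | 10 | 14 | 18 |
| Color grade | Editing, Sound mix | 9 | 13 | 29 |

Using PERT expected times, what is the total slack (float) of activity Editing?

te_Pickup shots = (1 + 4·2 + 15)/6 = 24/6 = 4
te_Editing = (5 + 4·7 + 9)/6 = 42/6 = 7
te_Sound mix = (10 + 4·14 + 18)/6 = 84/6 = 14
te_Color grade = (9 + 4·13 + 29)/6 = 90/6 = 15

Forward pass:
ES_Pickup shots = 0; EF_Pickup shots = 4
ES_Editing = 4; EF_Editing = 4+7 = 11
ES_Sound mix = 4; EF_Sound mix = 4+14 = 18
ES_Color grade = max(EF_Editing=11, EF_Sound mix=18) = 18; EF_Color grade = 18+15 = 33
Expected project duration μ = 33 days. Critical path: Pickup shots → Sound mix → Color grade.

Backward pass:
LF_Color grade = 33; LS_Color grade = 33−15 = 18
LF_Sound mix = LS_Color grade = 18; LS_Sound mix = 18−14 = 4
LF_Editing = LS_Color grade = 18; LS_Editing = 18−7 = 11
LF_Pickup shots = min(LS_Editing=11, LS_Sound mix=4) = 4; LS_Pickup shots = 4−4 = 0
Slack_Editing = LS_Editing − ES_Editing = 11 − 4 = 7

7 days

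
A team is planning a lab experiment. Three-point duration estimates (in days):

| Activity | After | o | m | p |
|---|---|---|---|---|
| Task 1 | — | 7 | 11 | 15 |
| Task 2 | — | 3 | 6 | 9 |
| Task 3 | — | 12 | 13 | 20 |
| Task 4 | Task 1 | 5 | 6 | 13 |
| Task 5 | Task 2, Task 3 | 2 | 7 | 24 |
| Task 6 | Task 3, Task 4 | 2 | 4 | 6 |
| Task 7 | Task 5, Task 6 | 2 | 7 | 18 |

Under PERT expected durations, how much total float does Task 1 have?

1 days

te_Task 1 = (7 + 4·11 + 15)/6 = 66/6 = 11
te_Task 2 = (3 + 4·6 + 9)/6 = 36/6 = 6
te_Task 3 = (12 + 4·13 + 20)/6 = 84/6 = 14
te_Task 4 = (5 + 4·6 + 13)/6 = 42/6 = 7
te_Task 5 = (2 + 4·7 + 24)/6 = 54/6 = 9
te_Task 6 = (2 + 4·4 + 6)/6 = 24/6 = 4
te_Task 7 = (2 + 4·7 + 18)/6 = 48/6 = 8

Forward pass:
ES_Task 1 = 0; EF_Task 1 = 11
ES_Task 2 = 0; EF_Task 2 = 6
ES_Task 3 = 0; EF_Task 3 = 14
ES_Task 4 = 11; EF_Task 4 = 11+7 = 18
ES_Task 5 = max(EF_Task 2=6, EF_Task 3=14) = 14; EF_Task 5 = 14+9 = 23
ES_Task 6 = max(EF_Task 3=14, EF_Task 4=18) = 18; EF_Task 6 = 18+4 = 22
ES_Task 7 = max(EF_Task 5=23, EF_Task 6=22) = 23; EF_Task 7 = 23+8 = 31
Expected project duration μ = 31 days. Critical path: Task 3 → Task 5 → Task 7.

Backward pass:
LF_Task 7 = 31; LS_Task 7 = 31−8 = 23
LF_Task 6 = LS_Task 7 = 23; LS_Task 6 = 23−4 = 19
LF_Task 5 = LS_Task 7 = 23; LS_Task 5 = 23−9 = 14
LF_Task 4 = LS_Task 6 = 19; LS_Task 4 = 19−7 = 12
LF_Task 3 = min(LS_Task 5=14, LS_Task 6=19) = 14; LS_Task 3 = 14−14 = 0
LF_Task 2 = LS_Task 5 = 14; LS_Task 2 = 14−6 = 8
LF_Task 1 = LS_Task 4 = 12; LS_Task 1 = 12−11 = 1
Slack_Task 1 = LS_Task 1 − ES_Task 1 = 1 − 0 = 1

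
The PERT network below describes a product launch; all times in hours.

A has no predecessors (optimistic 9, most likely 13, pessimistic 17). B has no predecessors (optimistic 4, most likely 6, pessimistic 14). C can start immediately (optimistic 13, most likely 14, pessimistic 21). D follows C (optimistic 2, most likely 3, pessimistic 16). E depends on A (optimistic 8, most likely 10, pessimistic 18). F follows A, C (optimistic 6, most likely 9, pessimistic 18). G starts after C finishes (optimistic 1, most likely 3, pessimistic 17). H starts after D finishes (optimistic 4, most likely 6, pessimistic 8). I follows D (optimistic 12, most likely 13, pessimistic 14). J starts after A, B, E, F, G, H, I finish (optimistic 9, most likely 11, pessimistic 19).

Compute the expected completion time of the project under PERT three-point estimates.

te_A = (9 + 4·13 + 17)/6 = 78/6 = 13
te_B = (4 + 4·6 + 14)/6 = 42/6 = 7
te_C = (13 + 4·14 + 21)/6 = 90/6 = 15
te_D = (2 + 4·3 + 16)/6 = 30/6 = 5
te_E = (8 + 4·10 + 18)/6 = 66/6 = 11
te_F = (6 + 4·9 + 18)/6 = 60/6 = 10
te_G = (1 + 4·3 + 17)/6 = 30/6 = 5
te_H = (4 + 4·6 + 8)/6 = 36/6 = 6
te_I = (12 + 4·13 + 14)/6 = 78/6 = 13
te_J = (9 + 4·11 + 19)/6 = 72/6 = 12

Forward pass:
ES_A = 0; EF_A = 13
ES_B = 0; EF_B = 7
ES_C = 0; EF_C = 15
ES_D = 15; EF_D = 15+5 = 20
ES_E = 13; EF_E = 13+11 = 24
ES_F = max(EF_A=13, EF_C=15) = 15; EF_F = 15+10 = 25
ES_G = 15; EF_G = 15+5 = 20
ES_H = 20; EF_H = 20+6 = 26
ES_I = 20; EF_I = 20+13 = 33
ES_J = max(EF_A=13, EF_B=7, EF_E=24, EF_F=25, EF_G=20, EF_H=26, EF_I=33) = 33; EF_J = 33+12 = 45
Expected project duration μ = 45 hours. Critical path: C → D → I → J.

45 hours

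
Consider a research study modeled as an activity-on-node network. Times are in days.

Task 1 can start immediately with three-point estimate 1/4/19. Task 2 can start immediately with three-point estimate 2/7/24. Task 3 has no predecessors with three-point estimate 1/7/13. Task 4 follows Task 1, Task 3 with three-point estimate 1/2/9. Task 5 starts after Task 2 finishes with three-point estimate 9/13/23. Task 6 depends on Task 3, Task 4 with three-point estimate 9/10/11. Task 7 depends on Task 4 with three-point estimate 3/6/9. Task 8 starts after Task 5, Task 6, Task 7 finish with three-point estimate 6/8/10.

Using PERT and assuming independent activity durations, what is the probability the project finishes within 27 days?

0.181

te_Task 1 = (1 + 4·4 + 19)/6 = 36/6 = 6; σ²_Task 1 = ((19−1)/6)² = 9.000
te_Task 2 = (2 + 4·7 + 24)/6 = 54/6 = 9; σ²_Task 2 = ((24−2)/6)² = 13.444
te_Task 3 = (1 + 4·7 + 13)/6 = 42/6 = 7; σ²_Task 3 = ((13−1)/6)² = 4.000
te_Task 4 = (1 + 4·2 + 9)/6 = 18/6 = 3; σ²_Task 4 = ((9−1)/6)² = 1.778
te_Task 5 = (9 + 4·13 + 23)/6 = 84/6 = 14; σ²_Task 5 = ((23−9)/6)² = 5.444
te_Task 6 = (9 + 4·10 + 11)/6 = 60/6 = 10; σ²_Task 6 = ((11−9)/6)² = 0.111
te_Task 7 = (3 + 4·6 + 9)/6 = 36/6 = 6; σ²_Task 7 = ((9−3)/6)² = 1.000
te_Task 8 = (6 + 4·8 + 10)/6 = 48/6 = 8; σ²_Task 8 = ((10−6)/6)² = 0.444

Forward pass:
ES_Task 1 = 0; EF_Task 1 = 6
ES_Task 2 = 0; EF_Task 2 = 9
ES_Task 3 = 0; EF_Task 3 = 7
ES_Task 4 = max(EF_Task 1=6, EF_Task 3=7) = 7; EF_Task 4 = 7+3 = 10
ES_Task 5 = 9; EF_Task 5 = 9+14 = 23
ES_Task 6 = max(EF_Task 3=7, EF_Task 4=10) = 10; EF_Task 6 = 10+10 = 20
ES_Task 7 = 10; EF_Task 7 = 10+6 = 16
ES_Task 8 = max(EF_Task 5=23, EF_Task 6=20, EF_Task 7=16) = 23; EF_Task 8 = 23+8 = 31
Expected project duration μ = 31 days. Critical path: Task 2 → Task 5 → Task 8.

Variance along critical path = 13.444 + 5.444 + 0.444 = 19.333; σ = √19.333 = 4.397 days.
Z = (27 − 31) / 4.397 = -0.910
P(T ≤ 27) = Φ(-0.910) ≈ 0.181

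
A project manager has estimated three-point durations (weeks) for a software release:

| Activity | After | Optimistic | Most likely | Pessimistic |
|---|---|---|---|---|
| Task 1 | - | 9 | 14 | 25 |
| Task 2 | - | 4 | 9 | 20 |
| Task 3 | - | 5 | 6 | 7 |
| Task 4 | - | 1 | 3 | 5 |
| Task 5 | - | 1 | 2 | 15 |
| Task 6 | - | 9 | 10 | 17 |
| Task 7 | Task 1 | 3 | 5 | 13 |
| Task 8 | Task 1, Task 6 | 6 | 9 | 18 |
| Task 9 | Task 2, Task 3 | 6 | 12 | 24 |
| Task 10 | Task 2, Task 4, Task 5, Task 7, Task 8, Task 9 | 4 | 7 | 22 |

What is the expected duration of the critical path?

34 weeks

te_Task 1 = (9 + 4·14 + 25)/6 = 90/6 = 15
te_Task 2 = (4 + 4·9 + 20)/6 = 60/6 = 10
te_Task 3 = (5 + 4·6 + 7)/6 = 36/6 = 6
te_Task 4 = (1 + 4·3 + 5)/6 = 18/6 = 3
te_Task 5 = (1 + 4·2 + 15)/6 = 24/6 = 4
te_Task 6 = (9 + 4·10 + 17)/6 = 66/6 = 11
te_Task 7 = (3 + 4·5 + 13)/6 = 36/6 = 6
te_Task 8 = (6 + 4·9 + 18)/6 = 60/6 = 10
te_Task 9 = (6 + 4·12 + 24)/6 = 78/6 = 13
te_Task 10 = (4 + 4·7 + 22)/6 = 54/6 = 9

Forward pass:
ES_Task 1 = 0; EF_Task 1 = 15
ES_Task 2 = 0; EF_Task 2 = 10
ES_Task 3 = 0; EF_Task 3 = 6
ES_Task 4 = 0; EF_Task 4 = 3
ES_Task 5 = 0; EF_Task 5 = 4
ES_Task 6 = 0; EF_Task 6 = 11
ES_Task 7 = 15; EF_Task 7 = 15+6 = 21
ES_Task 8 = max(EF_Task 1=15, EF_Task 6=11) = 15; EF_Task 8 = 15+10 = 25
ES_Task 9 = max(EF_Task 2=10, EF_Task 3=6) = 10; EF_Task 9 = 10+13 = 23
ES_Task 10 = max(EF_Task 2=10, EF_Task 4=3, EF_Task 5=4, EF_Task 7=21, EF_Task 8=25, EF_Task 9=23) = 25; EF_Task 10 = 25+9 = 34
Expected project duration μ = 34 weeks. Critical path: Task 1 → Task 8 → Task 10.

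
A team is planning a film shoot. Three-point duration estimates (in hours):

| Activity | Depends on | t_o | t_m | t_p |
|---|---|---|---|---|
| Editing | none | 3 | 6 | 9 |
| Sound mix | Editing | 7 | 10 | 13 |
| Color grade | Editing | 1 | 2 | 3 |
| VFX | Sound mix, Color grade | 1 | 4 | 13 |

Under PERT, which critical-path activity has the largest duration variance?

VFX

te_Editing = (3 + 4·6 + 9)/6 = 36/6 = 6; σ²_Editing = ((9−3)/6)² = 1.000
te_Sound mix = (7 + 4·10 + 13)/6 = 60/6 = 10; σ²_Sound mix = ((13−7)/6)² = 1.000
te_Color grade = (1 + 4·2 + 3)/6 = 12/6 = 2; σ²_Color grade = ((3−1)/6)² = 0.111
te_VFX = (1 + 4·4 + 13)/6 = 30/6 = 5; σ²_VFX = ((13−1)/6)² = 4.000

Forward pass:
ES_Editing = 0; EF_Editing = 6
ES_Sound mix = 6; EF_Sound mix = 6+10 = 16
ES_Color grade = 6; EF_Color grade = 6+2 = 8
ES_VFX = max(EF_Sound mix=16, EF_Color grade=8) = 16; EF_VFX = 16+5 = 21
Expected project duration μ = 21 hours. Critical path: Editing → Sound mix → VFX.

Variances on critical path: σ²_Editing=1.000, σ²_Sound mix=1.000, σ²_VFX=4.000.
Largest is σ²_VFX = 4.000.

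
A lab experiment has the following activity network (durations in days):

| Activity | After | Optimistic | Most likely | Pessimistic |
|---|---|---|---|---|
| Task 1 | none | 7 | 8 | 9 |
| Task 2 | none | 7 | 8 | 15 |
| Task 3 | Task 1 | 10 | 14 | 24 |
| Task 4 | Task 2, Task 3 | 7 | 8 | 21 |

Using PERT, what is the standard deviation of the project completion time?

te_Task 1 = (7 + 4·8 + 9)/6 = 48/6 = 8; σ²_Task 1 = ((9−7)/6)² = 0.111
te_Task 2 = (7 + 4·8 + 15)/6 = 54/6 = 9; σ²_Task 2 = ((15−7)/6)² = 1.778
te_Task 3 = (10 + 4·14 + 24)/6 = 90/6 = 15; σ²_Task 3 = ((24−10)/6)² = 5.444
te_Task 4 = (7 + 4·8 + 21)/6 = 60/6 = 10; σ²_Task 4 = ((21−7)/6)² = 5.444

Forward pass:
ES_Task 1 = 0; EF_Task 1 = 8
ES_Task 2 = 0; EF_Task 2 = 9
ES_Task 3 = 8; EF_Task 3 = 8+15 = 23
ES_Task 4 = max(EF_Task 2=9, EF_Task 3=23) = 23; EF_Task 4 = 23+10 = 33
Expected project duration μ = 33 days. Critical path: Task 1 → Task 3 → Task 4.

Variance along critical path = 0.111 + 5.444 + 5.444 = 11.000
σ = √11.000 = 3.317 days

3.32 days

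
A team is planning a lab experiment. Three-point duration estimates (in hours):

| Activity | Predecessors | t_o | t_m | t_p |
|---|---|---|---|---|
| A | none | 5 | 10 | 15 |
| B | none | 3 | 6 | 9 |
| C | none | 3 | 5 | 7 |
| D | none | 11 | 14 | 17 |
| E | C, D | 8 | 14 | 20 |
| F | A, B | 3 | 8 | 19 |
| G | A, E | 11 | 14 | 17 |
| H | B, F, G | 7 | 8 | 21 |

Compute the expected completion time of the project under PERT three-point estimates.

52 hours

te_A = (5 + 4·10 + 15)/6 = 60/6 = 10
te_B = (3 + 4·6 + 9)/6 = 36/6 = 6
te_C = (3 + 4·5 + 7)/6 = 30/6 = 5
te_D = (11 + 4·14 + 17)/6 = 84/6 = 14
te_E = (8 + 4·14 + 20)/6 = 84/6 = 14
te_F = (3 + 4·8 + 19)/6 = 54/6 = 9
te_G = (11 + 4·14 + 17)/6 = 84/6 = 14
te_H = (7 + 4·8 + 21)/6 = 60/6 = 10

Forward pass:
ES_A = 0; EF_A = 10
ES_B = 0; EF_B = 6
ES_C = 0; EF_C = 5
ES_D = 0; EF_D = 14
ES_E = max(EF_C=5, EF_D=14) = 14; EF_E = 14+14 = 28
ES_F = max(EF_A=10, EF_B=6) = 10; EF_F = 10+9 = 19
ES_G = max(EF_A=10, EF_E=28) = 28; EF_G = 28+14 = 42
ES_H = max(EF_B=6, EF_F=19, EF_G=42) = 42; EF_H = 42+10 = 52
Expected project duration μ = 52 hours. Critical path: D → E → G → H.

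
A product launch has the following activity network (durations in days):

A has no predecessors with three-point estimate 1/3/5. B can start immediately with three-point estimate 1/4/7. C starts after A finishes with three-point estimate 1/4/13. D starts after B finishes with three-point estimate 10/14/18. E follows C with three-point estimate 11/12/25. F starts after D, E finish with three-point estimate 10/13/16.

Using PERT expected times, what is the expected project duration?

35 days

te_A = (1 + 4·3 + 5)/6 = 18/6 = 3
te_B = (1 + 4·4 + 7)/6 = 24/6 = 4
te_C = (1 + 4·4 + 13)/6 = 30/6 = 5
te_D = (10 + 4·14 + 18)/6 = 84/6 = 14
te_E = (11 + 4·12 + 25)/6 = 84/6 = 14
te_F = (10 + 4·13 + 16)/6 = 78/6 = 13

Forward pass:
ES_A = 0; EF_A = 3
ES_B = 0; EF_B = 4
ES_C = 3; EF_C = 3+5 = 8
ES_D = 4; EF_D = 4+14 = 18
ES_E = 8; EF_E = 8+14 = 22
ES_F = max(EF_D=18, EF_E=22) = 22; EF_F = 22+13 = 35
Expected project duration μ = 35 days. Critical path: A → C → E → F.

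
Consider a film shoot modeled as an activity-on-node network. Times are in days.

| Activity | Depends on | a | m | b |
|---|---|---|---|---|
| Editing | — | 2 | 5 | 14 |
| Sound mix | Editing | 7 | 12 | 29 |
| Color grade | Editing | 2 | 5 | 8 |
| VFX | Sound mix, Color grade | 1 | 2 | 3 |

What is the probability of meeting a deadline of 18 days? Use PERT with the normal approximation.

te_Editing = (2 + 4·5 + 14)/6 = 36/6 = 6; σ²_Editing = ((14−2)/6)² = 4.000
te_Sound mix = (7 + 4·12 + 29)/6 = 84/6 = 14; σ²_Sound mix = ((29−7)/6)² = 13.444
te_Color grade = (2 + 4·5 + 8)/6 = 30/6 = 5; σ²_Color grade = ((8−2)/6)² = 1.000
te_VFX = (1 + 4·2 + 3)/6 = 12/6 = 2; σ²_VFX = ((3−1)/6)² = 0.111

Forward pass:
ES_Editing = 0; EF_Editing = 6
ES_Sound mix = 6; EF_Sound mix = 6+14 = 20
ES_Color grade = 6; EF_Color grade = 6+5 = 11
ES_VFX = max(EF_Sound mix=20, EF_Color grade=11) = 20; EF_VFX = 20+2 = 22
Expected project duration μ = 22 days. Critical path: Editing → Sound mix → VFX.

Variance along critical path = 4.000 + 13.444 + 0.111 = 17.556; σ = √17.556 = 4.190 days.
Z = (18 − 22) / 4.190 = -0.955
P(T ≤ 18) = Φ(-0.955) ≈ 0.170

0.170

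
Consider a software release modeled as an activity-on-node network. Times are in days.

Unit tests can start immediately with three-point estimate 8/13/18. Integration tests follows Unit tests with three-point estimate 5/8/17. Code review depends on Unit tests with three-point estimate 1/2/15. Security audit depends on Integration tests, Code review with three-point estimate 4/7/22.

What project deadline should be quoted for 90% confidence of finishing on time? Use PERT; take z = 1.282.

36.1 days

te_Unit tests = (8 + 4·13 + 18)/6 = 78/6 = 13; σ²_Unit tests = ((18−8)/6)² = 2.778
te_Integration tests = (5 + 4·8 + 17)/6 = 54/6 = 9; σ²_Integration tests = ((17−5)/6)² = 4.000
te_Code review = (1 + 4·2 + 15)/6 = 24/6 = 4; σ²_Code review = ((15−1)/6)² = 5.444
te_Security audit = (4 + 4·7 + 22)/6 = 54/6 = 9; σ²_Security audit = ((22−4)/6)² = 9.000

Forward pass:
ES_Unit tests = 0; EF_Unit tests = 13
ES_Integration tests = 13; EF_Integration tests = 13+9 = 22
ES_Code review = 13; EF_Code review = 13+4 = 17
ES_Security audit = max(EF_Integration tests=22, EF_Code review=17) = 22; EF_Security audit = 22+9 = 31
Expected project duration μ = 31 days. Critical path: Unit tests → Integration tests → Security audit.

Variance along critical path = 2.778 + 4.000 + 9.000 = 15.778; σ = 3.972 days.
D = μ + z·σ = 31 + 1.282·3.972 = 36.1 days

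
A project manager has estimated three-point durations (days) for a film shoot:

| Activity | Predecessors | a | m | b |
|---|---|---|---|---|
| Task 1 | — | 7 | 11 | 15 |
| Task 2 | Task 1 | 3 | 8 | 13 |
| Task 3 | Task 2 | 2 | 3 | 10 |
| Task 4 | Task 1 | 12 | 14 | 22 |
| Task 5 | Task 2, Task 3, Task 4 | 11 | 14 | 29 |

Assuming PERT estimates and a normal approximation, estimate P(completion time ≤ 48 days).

te_Task 1 = (7 + 4·11 + 15)/6 = 66/6 = 11; σ²_Task 1 = ((15−7)/6)² = 1.778
te_Task 2 = (3 + 4·8 + 13)/6 = 48/6 = 8; σ²_Task 2 = ((13−3)/6)² = 2.778
te_Task 3 = (2 + 4·3 + 10)/6 = 24/6 = 4; σ²_Task 3 = ((10−2)/6)² = 1.778
te_Task 4 = (12 + 4·14 + 22)/6 = 90/6 = 15; σ²_Task 4 = ((22−12)/6)² = 2.778
te_Task 5 = (11 + 4·14 + 29)/6 = 96/6 = 16; σ²_Task 5 = ((29−11)/6)² = 9.000

Forward pass:
ES_Task 1 = 0; EF_Task 1 = 11
ES_Task 2 = 11; EF_Task 2 = 11+8 = 19
ES_Task 3 = 19; EF_Task 3 = 19+4 = 23
ES_Task 4 = 11; EF_Task 4 = 11+15 = 26
ES_Task 5 = max(EF_Task 2=19, EF_Task 3=23, EF_Task 4=26) = 26; EF_Task 5 = 26+16 = 42
Expected project duration μ = 42 days. Critical path: Task 1 → Task 4 → Task 5.

Variance along critical path = 1.778 + 2.778 + 9.000 = 13.556; σ = √13.556 = 3.682 days.
Z = (48 − 42) / 3.682 = 1.630
P(T ≤ 48) = Φ(1.630) ≈ 0.948

0.948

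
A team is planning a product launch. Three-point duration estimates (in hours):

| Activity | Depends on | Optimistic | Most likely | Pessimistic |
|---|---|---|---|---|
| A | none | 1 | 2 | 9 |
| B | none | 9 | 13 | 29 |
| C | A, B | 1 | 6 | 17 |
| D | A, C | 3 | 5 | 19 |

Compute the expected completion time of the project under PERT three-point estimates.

te_A = (1 + 4·2 + 9)/6 = 18/6 = 3
te_B = (9 + 4·13 + 29)/6 = 90/6 = 15
te_C = (1 + 4·6 + 17)/6 = 42/6 = 7
te_D = (3 + 4·5 + 19)/6 = 42/6 = 7

Forward pass:
ES_A = 0; EF_A = 3
ES_B = 0; EF_B = 15
ES_C = max(EF_A=3, EF_B=15) = 15; EF_C = 15+7 = 22
ES_D = max(EF_A=3, EF_C=22) = 22; EF_D = 22+7 = 29
Expected project duration μ = 29 hours. Critical path: B → C → D.

29 hours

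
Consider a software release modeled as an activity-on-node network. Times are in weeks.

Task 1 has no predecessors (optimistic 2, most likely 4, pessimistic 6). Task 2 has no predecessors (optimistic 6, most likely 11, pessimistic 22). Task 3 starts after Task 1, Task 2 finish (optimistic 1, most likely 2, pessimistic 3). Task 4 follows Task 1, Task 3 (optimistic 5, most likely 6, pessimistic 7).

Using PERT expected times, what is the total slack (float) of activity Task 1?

8 weeks

te_Task 1 = (2 + 4·4 + 6)/6 = 24/6 = 4
te_Task 2 = (6 + 4·11 + 22)/6 = 72/6 = 12
te_Task 3 = (1 + 4·2 + 3)/6 = 12/6 = 2
te_Task 4 = (5 + 4·6 + 7)/6 = 36/6 = 6

Forward pass:
ES_Task 1 = 0; EF_Task 1 = 4
ES_Task 2 = 0; EF_Task 2 = 12
ES_Task 3 = max(EF_Task 1=4, EF_Task 2=12) = 12; EF_Task 3 = 12+2 = 14
ES_Task 4 = max(EF_Task 1=4, EF_Task 3=14) = 14; EF_Task 4 = 14+6 = 20
Expected project duration μ = 20 weeks. Critical path: Task 2 → Task 3 → Task 4.

Backward pass:
LF_Task 4 = 20; LS_Task 4 = 20−6 = 14
LF_Task 3 = LS_Task 4 = 14; LS_Task 3 = 14−2 = 12
LF_Task 2 = LS_Task 3 = 12; LS_Task 2 = 12−12 = 0
LF_Task 1 = min(LS_Task 3=12, LS_Task 4=14) = 12; LS_Task 1 = 12−4 = 8
Slack_Task 1 = LS_Task 1 − ES_Task 1 = 8 − 0 = 8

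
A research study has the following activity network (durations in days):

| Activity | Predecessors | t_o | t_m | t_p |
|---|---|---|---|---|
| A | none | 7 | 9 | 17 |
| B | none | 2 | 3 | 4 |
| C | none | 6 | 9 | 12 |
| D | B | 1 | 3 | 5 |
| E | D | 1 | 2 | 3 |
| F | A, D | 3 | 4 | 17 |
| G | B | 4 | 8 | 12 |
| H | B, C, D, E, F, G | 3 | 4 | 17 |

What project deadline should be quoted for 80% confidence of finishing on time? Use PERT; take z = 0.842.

25.1 days

te_A = (7 + 4·9 + 17)/6 = 60/6 = 10; σ²_A = ((17−7)/6)² = 2.778
te_B = (2 + 4·3 + 4)/6 = 18/6 = 3; σ²_B = ((4−2)/6)² = 0.111
te_C = (6 + 4·9 + 12)/6 = 54/6 = 9; σ²_C = ((12−6)/6)² = 1.000
te_D = (1 + 4·3 + 5)/6 = 18/6 = 3; σ²_D = ((5−1)/6)² = 0.444
te_E = (1 + 4·2 + 3)/6 = 12/6 = 2; σ²_E = ((3−1)/6)² = 0.111
te_F = (3 + 4·4 + 17)/6 = 36/6 = 6; σ²_F = ((17−3)/6)² = 5.444
te_G = (4 + 4·8 + 12)/6 = 48/6 = 8; σ²_G = ((12−4)/6)² = 1.778
te_H = (3 + 4·4 + 17)/6 = 36/6 = 6; σ²_H = ((17−3)/6)² = 5.444

Forward pass:
ES_A = 0; EF_A = 10
ES_B = 0; EF_B = 3
ES_C = 0; EF_C = 9
ES_D = 3; EF_D = 3+3 = 6
ES_E = 6; EF_E = 6+2 = 8
ES_F = max(EF_A=10, EF_D=6) = 10; EF_F = 10+6 = 16
ES_G = 3; EF_G = 3+8 = 11
ES_H = max(EF_B=3, EF_C=9, EF_D=6, EF_E=8, EF_F=16, EF_G=11) = 16; EF_H = 16+6 = 22
Expected project duration μ = 22 days. Critical path: A → F → H.

Variance along critical path = 2.778 + 5.444 + 5.444 = 13.667; σ = 3.697 days.
D = μ + z·σ = 22 + 0.842·3.697 = 25.1 days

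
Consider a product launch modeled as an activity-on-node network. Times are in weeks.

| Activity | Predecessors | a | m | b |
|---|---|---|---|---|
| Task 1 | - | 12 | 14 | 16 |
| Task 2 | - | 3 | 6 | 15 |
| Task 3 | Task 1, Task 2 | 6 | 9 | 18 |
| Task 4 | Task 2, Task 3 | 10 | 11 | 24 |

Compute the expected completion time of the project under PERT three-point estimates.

37 weeks

te_Task 1 = (12 + 4·14 + 16)/6 = 84/6 = 14
te_Task 2 = (3 + 4·6 + 15)/6 = 42/6 = 7
te_Task 3 = (6 + 4·9 + 18)/6 = 60/6 = 10
te_Task 4 = (10 + 4·11 + 24)/6 = 78/6 = 13

Forward pass:
ES_Task 1 = 0; EF_Task 1 = 14
ES_Task 2 = 0; EF_Task 2 = 7
ES_Task 3 = max(EF_Task 1=14, EF_Task 2=7) = 14; EF_Task 3 = 14+10 = 24
ES_Task 4 = max(EF_Task 2=7, EF_Task 3=24) = 24; EF_Task 4 = 24+13 = 37
Expected project duration μ = 37 weeks. Critical path: Task 1 → Task 3 → Task 4.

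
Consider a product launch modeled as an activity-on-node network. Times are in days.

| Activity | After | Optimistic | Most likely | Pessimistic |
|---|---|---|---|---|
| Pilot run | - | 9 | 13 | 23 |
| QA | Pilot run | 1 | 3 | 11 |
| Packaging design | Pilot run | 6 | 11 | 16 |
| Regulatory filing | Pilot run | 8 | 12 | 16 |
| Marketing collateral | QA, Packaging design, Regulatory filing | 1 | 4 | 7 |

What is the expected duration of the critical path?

30 days

te_Pilot run = (9 + 4·13 + 23)/6 = 84/6 = 14
te_QA = (1 + 4·3 + 11)/6 = 24/6 = 4
te_Packaging design = (6 + 4·11 + 16)/6 = 66/6 = 11
te_Regulatory filing = (8 + 4·12 + 16)/6 = 72/6 = 12
te_Marketing collateral = (1 + 4·4 + 7)/6 = 24/6 = 4

Forward pass:
ES_Pilot run = 0; EF_Pilot run = 14
ES_QA = 14; EF_QA = 14+4 = 18
ES_Packaging design = 14; EF_Packaging design = 14+11 = 25
ES_Regulatory filing = 14; EF_Regulatory filing = 14+12 = 26
ES_Marketing collateral = max(EF_QA=18, EF_Packaging design=25, EF_Regulatory filing=26) = 26; EF_Marketing collateral = 26+4 = 30
Expected project duration μ = 30 days. Critical path: Pilot run → Regulatory filing → Marketing collateral.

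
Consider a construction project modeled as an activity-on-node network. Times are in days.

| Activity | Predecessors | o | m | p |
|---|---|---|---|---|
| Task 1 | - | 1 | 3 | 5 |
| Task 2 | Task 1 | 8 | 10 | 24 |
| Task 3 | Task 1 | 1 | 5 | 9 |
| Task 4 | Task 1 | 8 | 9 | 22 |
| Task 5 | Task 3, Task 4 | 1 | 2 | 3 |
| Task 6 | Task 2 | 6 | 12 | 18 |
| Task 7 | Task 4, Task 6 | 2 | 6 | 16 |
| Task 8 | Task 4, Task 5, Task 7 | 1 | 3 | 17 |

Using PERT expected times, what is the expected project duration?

39 days

te_Task 1 = (1 + 4·3 + 5)/6 = 18/6 = 3
te_Task 2 = (8 + 4·10 + 24)/6 = 72/6 = 12
te_Task 3 = (1 + 4·5 + 9)/6 = 30/6 = 5
te_Task 4 = (8 + 4·9 + 22)/6 = 66/6 = 11
te_Task 5 = (1 + 4·2 + 3)/6 = 12/6 = 2
te_Task 6 = (6 + 4·12 + 18)/6 = 72/6 = 12
te_Task 7 = (2 + 4·6 + 16)/6 = 42/6 = 7
te_Task 8 = (1 + 4·3 + 17)/6 = 30/6 = 5

Forward pass:
ES_Task 1 = 0; EF_Task 1 = 3
ES_Task 2 = 3; EF_Task 2 = 3+12 = 15
ES_Task 3 = 3; EF_Task 3 = 3+5 = 8
ES_Task 4 = 3; EF_Task 4 = 3+11 = 14
ES_Task 5 = max(EF_Task 3=8, EF_Task 4=14) = 14; EF_Task 5 = 14+2 = 16
ES_Task 6 = 15; EF_Task 6 = 15+12 = 27
ES_Task 7 = max(EF_Task 4=14, EF_Task 6=27) = 27; EF_Task 7 = 27+7 = 34
ES_Task 8 = max(EF_Task 4=14, EF_Task 5=16, EF_Task 7=34) = 34; EF_Task 8 = 34+5 = 39
Expected project duration μ = 39 days. Critical path: Task 1 → Task 2 → Task 6 → Task 7 → Task 8.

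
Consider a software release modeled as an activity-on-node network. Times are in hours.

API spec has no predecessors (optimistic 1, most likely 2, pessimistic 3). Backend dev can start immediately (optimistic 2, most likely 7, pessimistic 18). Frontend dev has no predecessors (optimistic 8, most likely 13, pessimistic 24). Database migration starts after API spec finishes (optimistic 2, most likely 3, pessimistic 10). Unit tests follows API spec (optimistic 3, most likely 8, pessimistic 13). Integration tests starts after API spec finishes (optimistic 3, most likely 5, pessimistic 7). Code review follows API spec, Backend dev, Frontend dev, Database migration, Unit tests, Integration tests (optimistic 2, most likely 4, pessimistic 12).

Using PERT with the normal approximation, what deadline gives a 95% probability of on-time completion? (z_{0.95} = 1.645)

te_API spec = (1 + 4·2 + 3)/6 = 12/6 = 2; σ²_API spec = ((3−1)/6)² = 0.111
te_Backend dev = (2 + 4·7 + 18)/6 = 48/6 = 8; σ²_Backend dev = ((18−2)/6)² = 7.111
te_Frontend dev = (8 + 4·13 + 24)/6 = 84/6 = 14; σ²_Frontend dev = ((24−8)/6)² = 7.111
te_Database migration = (2 + 4·3 + 10)/6 = 24/6 = 4; σ²_Database migration = ((10−2)/6)² = 1.778
te_Unit tests = (3 + 4·8 + 13)/6 = 48/6 = 8; σ²_Unit tests = ((13−3)/6)² = 2.778
te_Integration tests = (3 + 4·5 + 7)/6 = 30/6 = 5; σ²_Integration tests = ((7−3)/6)² = 0.444
te_Code review = (2 + 4·4 + 12)/6 = 30/6 = 5; σ²_Code review = ((12−2)/6)² = 2.778

Forward pass:
ES_API spec = 0; EF_API spec = 2
ES_Backend dev = 0; EF_Backend dev = 8
ES_Frontend dev = 0; EF_Frontend dev = 14
ES_Database migration = 2; EF_Database migration = 2+4 = 6
ES_Unit tests = 2; EF_Unit tests = 2+8 = 10
ES_Integration tests = 2; EF_Integration tests = 2+5 = 7
ES_Code review = max(EF_API spec=2, EF_Backend dev=8, EF_Frontend dev=14, EF_Database migration=6, EF_Unit tests=10, EF_Integration tests=7) = 14; EF_Code review = 14+5 = 19
Expected project duration μ = 19 hours. Critical path: Frontend dev → Code review.

Variance along critical path = 7.111 + 2.778 = 9.889; σ = 3.145 hours.
D = μ + z·σ = 19 + 1.645·3.145 = 24.2 hours

24.2 hours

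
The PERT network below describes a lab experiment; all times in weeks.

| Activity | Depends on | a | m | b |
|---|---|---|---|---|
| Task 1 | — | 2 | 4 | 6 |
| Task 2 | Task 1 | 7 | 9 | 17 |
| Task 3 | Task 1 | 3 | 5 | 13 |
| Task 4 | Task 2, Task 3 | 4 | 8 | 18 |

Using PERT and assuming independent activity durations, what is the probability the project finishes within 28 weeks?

te_Task 1 = (2 + 4·4 + 6)/6 = 24/6 = 4; σ²_Task 1 = ((6−2)/6)² = 0.444
te_Task 2 = (7 + 4·9 + 17)/6 = 60/6 = 10; σ²_Task 2 = ((17−7)/6)² = 2.778
te_Task 3 = (3 + 4·5 + 13)/6 = 36/6 = 6; σ²_Task 3 = ((13−3)/6)² = 2.778
te_Task 4 = (4 + 4·8 + 18)/6 = 54/6 = 9; σ²_Task 4 = ((18−4)/6)² = 5.444

Forward pass:
ES_Task 1 = 0; EF_Task 1 = 4
ES_Task 2 = 4; EF_Task 2 = 4+10 = 14
ES_Task 3 = 4; EF_Task 3 = 4+6 = 10
ES_Task 4 = max(EF_Task 2=14, EF_Task 3=10) = 14; EF_Task 4 = 14+9 = 23
Expected project duration μ = 23 weeks. Critical path: Task 1 → Task 2 → Task 4.

Variance along critical path = 0.444 + 2.778 + 5.444 = 8.667; σ = √8.667 = 2.944 weeks.
Z = (28 − 23) / 2.944 = 1.698
P(T ≤ 28) = Φ(1.698) ≈ 0.955

0.955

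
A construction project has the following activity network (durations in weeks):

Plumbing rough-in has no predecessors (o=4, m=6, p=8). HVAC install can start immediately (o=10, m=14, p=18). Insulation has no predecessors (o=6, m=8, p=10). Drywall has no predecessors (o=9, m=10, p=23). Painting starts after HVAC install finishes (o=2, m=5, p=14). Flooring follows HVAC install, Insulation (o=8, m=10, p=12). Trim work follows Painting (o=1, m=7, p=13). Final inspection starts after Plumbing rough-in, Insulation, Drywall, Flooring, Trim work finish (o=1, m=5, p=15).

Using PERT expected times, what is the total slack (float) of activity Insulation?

te_Plumbing rough-in = (4 + 4·6 + 8)/6 = 36/6 = 6
te_HVAC install = (10 + 4·14 + 18)/6 = 84/6 = 14
te_Insulation = (6 + 4·8 + 10)/6 = 48/6 = 8
te_Drywall = (9 + 4·10 + 23)/6 = 72/6 = 12
te_Painting = (2 + 4·5 + 14)/6 = 36/6 = 6
te_Flooring = (8 + 4·10 + 12)/6 = 60/6 = 10
te_Trim work = (1 + 4·7 + 13)/6 = 42/6 = 7
te_Final inspection = (1 + 4·5 + 15)/6 = 36/6 = 6

Forward pass:
ES_Plumbing rough-in = 0; EF_Plumbing rough-in = 6
ES_HVAC install = 0; EF_HVAC install = 14
ES_Insulation = 0; EF_Insulation = 8
ES_Drywall = 0; EF_Drywall = 12
ES_Painting = 14; EF_Painting = 14+6 = 20
ES_Flooring = max(EF_HVAC install=14, EF_Insulation=8) = 14; EF_Flooring = 14+10 = 24
ES_Trim work = 20; EF_Trim work = 20+7 = 27
ES_Final inspection = max(EF_Plumbing rough-in=6, EF_Insulation=8, EF_Drywall=12, EF_Flooring=24, EF_Trim work=27) = 27; EF_Final inspection = 27+6 = 33
Expected project duration μ = 33 weeks. Critical path: HVAC install → Painting → Trim work → Final inspection.

Backward pass:
LF_Final inspection = 33; LS_Final inspection = 33−6 = 27
LF_Trim work = LS_Final inspection = 27; LS_Trim work = 27−7 = 20
LF_Flooring = LS_Final inspection = 27; LS_Flooring = 27−10 = 17
LF_Painting = LS_Trim work = 20; LS_Painting = 20−6 = 14
LF_Drywall = LS_Final inspection = 27; LS_Drywall = 27−12 = 15
LF_Insulation = min(LS_Flooring=17, LS_Final inspection=27) = 17; LS_Insulation = 17−8 = 9
LF_HVAC install = min(LS_Painting=14, LS_Flooring=17) = 14; LS_HVAC install = 14−14 = 0
LF_Plumbing rough-in = LS_Final inspection = 27; LS_Plumbing rough-in = 27−6 = 21
Slack_Insulation = LS_Insulation − ES_Insulation = 9 − 0 = 9

9 weeks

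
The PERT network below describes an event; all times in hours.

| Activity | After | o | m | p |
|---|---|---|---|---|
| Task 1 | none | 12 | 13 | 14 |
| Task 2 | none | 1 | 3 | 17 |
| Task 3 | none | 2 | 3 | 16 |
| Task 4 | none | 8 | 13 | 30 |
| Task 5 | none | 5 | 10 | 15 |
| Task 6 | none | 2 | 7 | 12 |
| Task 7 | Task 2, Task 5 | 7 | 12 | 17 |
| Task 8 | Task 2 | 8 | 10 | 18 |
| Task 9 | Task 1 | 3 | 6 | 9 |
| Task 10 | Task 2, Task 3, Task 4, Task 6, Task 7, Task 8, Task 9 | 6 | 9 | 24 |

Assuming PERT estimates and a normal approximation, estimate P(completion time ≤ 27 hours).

0.058

te_Task 1 = (12 + 4·13 + 14)/6 = 78/6 = 13; σ²_Task 1 = ((14−12)/6)² = 0.111
te_Task 2 = (1 + 4·3 + 17)/6 = 30/6 = 5; σ²_Task 2 = ((17−1)/6)² = 7.111
te_Task 3 = (2 + 4·3 + 16)/6 = 30/6 = 5; σ²_Task 3 = ((16−2)/6)² = 5.444
te_Task 4 = (8 + 4·13 + 30)/6 = 90/6 = 15; σ²_Task 4 = ((30−8)/6)² = 13.444
te_Task 5 = (5 + 4·10 + 15)/6 = 60/6 = 10; σ²_Task 5 = ((15−5)/6)² = 2.778
te_Task 6 = (2 + 4·7 + 12)/6 = 42/6 = 7; σ²_Task 6 = ((12−2)/6)² = 2.778
te_Task 7 = (7 + 4·12 + 17)/6 = 72/6 = 12; σ²_Task 7 = ((17−7)/6)² = 2.778
te_Task 8 = (8 + 4·10 + 18)/6 = 66/6 = 11; σ²_Task 8 = ((18−8)/6)² = 2.778
te_Task 9 = (3 + 4·6 + 9)/6 = 36/6 = 6; σ²_Task 9 = ((9−3)/6)² = 1.000
te_Task 10 = (6 + 4·9 + 24)/6 = 66/6 = 11; σ²_Task 10 = ((24−6)/6)² = 9.000

Forward pass:
ES_Task 1 = 0; EF_Task 1 = 13
ES_Task 2 = 0; EF_Task 2 = 5
ES_Task 3 = 0; EF_Task 3 = 5
ES_Task 4 = 0; EF_Task 4 = 15
ES_Task 5 = 0; EF_Task 5 = 10
ES_Task 6 = 0; EF_Task 6 = 7
ES_Task 7 = max(EF_Task 2=5, EF_Task 5=10) = 10; EF_Task 7 = 10+12 = 22
ES_Task 8 = 5; EF_Task 8 = 5+11 = 16
ES_Task 9 = 13; EF_Task 9 = 13+6 = 19
ES_Task 10 = max(EF_Task 2=5, EF_Task 3=5, EF_Task 4=15, EF_Task 6=7, EF_Task 7=22, EF_Task 8=16, EF_Task 9=19) = 22; EF_Task 10 = 22+11 = 33
Expected project duration μ = 33 hours. Critical path: Task 5 → Task 7 → Task 10.

Variance along critical path = 2.778 + 2.778 + 9.000 = 14.556; σ = √14.556 = 3.815 hours.
Z = (27 − 33) / 3.815 = -1.573
P(T ≤ 27) = Φ(-1.573) ≈ 0.058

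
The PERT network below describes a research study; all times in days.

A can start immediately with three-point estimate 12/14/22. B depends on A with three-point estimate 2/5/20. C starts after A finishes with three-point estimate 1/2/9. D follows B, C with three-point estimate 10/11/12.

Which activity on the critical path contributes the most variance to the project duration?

B

te_A = (12 + 4·14 + 22)/6 = 90/6 = 15; σ²_A = ((22−12)/6)² = 2.778
te_B = (2 + 4·5 + 20)/6 = 42/6 = 7; σ²_B = ((20−2)/6)² = 9.000
te_C = (1 + 4·2 + 9)/6 = 18/6 = 3; σ²_C = ((9−1)/6)² = 1.778
te_D = (10 + 4·11 + 12)/6 = 66/6 = 11; σ²_D = ((12−10)/6)² = 0.111

Forward pass:
ES_A = 0; EF_A = 15
ES_B = 15; EF_B = 15+7 = 22
ES_C = 15; EF_C = 15+3 = 18
ES_D = max(EF_B=22, EF_C=18) = 22; EF_D = 22+11 = 33
Expected project duration μ = 33 days. Critical path: A → B → D.

Variances on critical path: σ²_A=2.778, σ²_B=9.000, σ²_D=0.111.
Largest is σ²_B = 9.000.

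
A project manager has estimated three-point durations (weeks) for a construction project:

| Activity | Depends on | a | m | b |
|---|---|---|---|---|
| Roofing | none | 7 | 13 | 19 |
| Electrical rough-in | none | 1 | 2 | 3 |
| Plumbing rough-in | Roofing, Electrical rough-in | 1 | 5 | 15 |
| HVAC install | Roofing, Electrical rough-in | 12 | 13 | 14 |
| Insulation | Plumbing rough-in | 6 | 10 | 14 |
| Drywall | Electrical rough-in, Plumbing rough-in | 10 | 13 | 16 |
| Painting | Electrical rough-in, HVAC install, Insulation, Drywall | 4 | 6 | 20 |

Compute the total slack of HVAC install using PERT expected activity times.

te_Roofing = (7 + 4·13 + 19)/6 = 78/6 = 13
te_Electrical rough-in = (1 + 4·2 + 3)/6 = 12/6 = 2
te_Plumbing rough-in = (1 + 4·5 + 15)/6 = 36/6 = 6
te_HVAC install = (12 + 4·13 + 14)/6 = 78/6 = 13
te_Insulation = (6 + 4·10 + 14)/6 = 60/6 = 10
te_Drywall = (10 + 4·13 + 16)/6 = 78/6 = 13
te_Painting = (4 + 4·6 + 20)/6 = 48/6 = 8

Forward pass:
ES_Roofing = 0; EF_Roofing = 13
ES_Electrical rough-in = 0; EF_Electrical rough-in = 2
ES_Plumbing rough-in = max(EF_Roofing=13, EF_Electrical rough-in=2) = 13; EF_Plumbing rough-in = 13+6 = 19
ES_HVAC install = max(EF_Roofing=13, EF_Electrical rough-in=2) = 13; EF_HVAC install = 13+13 = 26
ES_Insulation = 19; EF_Insulation = 19+10 = 29
ES_Drywall = max(EF_Electrical rough-in=2, EF_Plumbing rough-in=19) = 19; EF_Drywall = 19+13 = 32
ES_Painting = max(EF_Electrical rough-in=2, EF_HVAC install=26, EF_Insulation=29, EF_Drywall=32) = 32; EF_Painting = 32+8 = 40
Expected project duration μ = 40 weeks. Critical path: Roofing → Plumbing rough-in → Drywall → Painting.

Backward pass:
LF_Painting = 40; LS_Painting = 40−8 = 32
LF_Drywall = LS_Painting = 32; LS_Drywall = 32−13 = 19
LF_Insulation = LS_Painting = 32; LS_Insulation = 32−10 = 22
LF_HVAC install = LS_Painting = 32; LS_HVAC install = 32−13 = 19
LF_Plumbing rough-in = min(LS_Insulation=22, LS_Drywall=19) = 19; LS_Plumbing rough-in = 19−6 = 13
LF_Electrical rough-in = min(LS_Plumbing rough-in=13, LS_HVAC install=19, LS_Drywall=19, LS_Painting=32) = 13; LS_Electrical rough-in = 13−2 = 11
LF_Roofing = min(LS_Plumbing rough-in=13, LS_HVAC install=19) = 13; LS_Roofing = 13−13 = 0
Slack_HVAC install = LS_HVAC install − ES_HVAC install = 19 − 13 = 6

6 weeks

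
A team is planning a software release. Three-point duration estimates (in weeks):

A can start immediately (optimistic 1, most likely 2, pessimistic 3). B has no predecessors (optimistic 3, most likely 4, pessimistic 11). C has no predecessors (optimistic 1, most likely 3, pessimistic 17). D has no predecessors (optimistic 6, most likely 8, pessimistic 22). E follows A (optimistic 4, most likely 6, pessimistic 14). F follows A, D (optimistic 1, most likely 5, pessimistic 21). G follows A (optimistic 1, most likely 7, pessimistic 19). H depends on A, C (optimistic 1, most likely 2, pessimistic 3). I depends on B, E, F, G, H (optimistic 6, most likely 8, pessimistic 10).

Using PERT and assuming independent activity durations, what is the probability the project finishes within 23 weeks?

te_A = (1 + 4·2 + 3)/6 = 12/6 = 2; σ²_A = ((3−1)/6)² = 0.111
te_B = (3 + 4·4 + 11)/6 = 30/6 = 5; σ²_B = ((11−3)/6)² = 1.778
te_C = (1 + 4·3 + 17)/6 = 30/6 = 5; σ²_C = ((17−1)/6)² = 7.111
te_D = (6 + 4·8 + 22)/6 = 60/6 = 10; σ²_D = ((22−6)/6)² = 7.111
te_E = (4 + 4·6 + 14)/6 = 42/6 = 7; σ²_E = ((14−4)/6)² = 2.778
te_F = (1 + 4·5 + 21)/6 = 42/6 = 7; σ²_F = ((21−1)/6)² = 11.111
te_G = (1 + 4·7 + 19)/6 = 48/6 = 8; σ²_G = ((19−1)/6)² = 9.000
te_H = (1 + 4·2 + 3)/6 = 12/6 = 2; σ²_H = ((3−1)/6)² = 0.111
te_I = (6 + 4·8 + 10)/6 = 48/6 = 8; σ²_I = ((10−6)/6)² = 0.444

Forward pass:
ES_A = 0; EF_A = 2
ES_B = 0; EF_B = 5
ES_C = 0; EF_C = 5
ES_D = 0; EF_D = 10
ES_E = 2; EF_E = 2+7 = 9
ES_F = max(EF_A=2, EF_D=10) = 10; EF_F = 10+7 = 17
ES_G = 2; EF_G = 2+8 = 10
ES_H = max(EF_A=2, EF_C=5) = 5; EF_H = 5+2 = 7
ES_I = max(EF_B=5, EF_E=9, EF_F=17, EF_G=10, EF_H=7) = 17; EF_I = 17+8 = 25
Expected project duration μ = 25 weeks. Critical path: D → F → I.

Variance along critical path = 7.111 + 11.111 + 0.444 = 18.667; σ = √18.667 = 4.320 weeks.
Z = (23 − 25) / 4.320 = -0.463
P(T ≤ 23) = Φ(-0.463) ≈ 0.322

0.322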